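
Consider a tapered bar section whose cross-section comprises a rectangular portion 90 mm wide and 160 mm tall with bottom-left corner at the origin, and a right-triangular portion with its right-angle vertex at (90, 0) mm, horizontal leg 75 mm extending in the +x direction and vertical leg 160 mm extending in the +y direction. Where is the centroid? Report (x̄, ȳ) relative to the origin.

x̄ = 65.59 mm, ȳ = 72.16 mm

Part | A | x̄ᵢ | ȳᵢ | A·x̄ᵢ | A·ȳᵢ
rectangular portion | 14400.00 | 45.00 | 80.00 | 648000.00 | 1152000.00
triangular portion | 6000.00 | 115.00 | 53.33 | 690000.00 | 320000.00
Σ | 20400.00 |  |  | 1338000.00 | 1472000.00
x̄ = 1338000.00 / 20400.00 = 65.59 mm
ȳ = 1472000.00 / 20400.00 = 72.16 mm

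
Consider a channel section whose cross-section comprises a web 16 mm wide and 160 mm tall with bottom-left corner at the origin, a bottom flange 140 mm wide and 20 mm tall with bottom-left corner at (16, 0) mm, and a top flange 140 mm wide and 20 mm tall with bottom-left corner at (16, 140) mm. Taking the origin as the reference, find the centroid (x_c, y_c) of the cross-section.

web: A = 16 × 160 = 2560.00, centroid at (8.00, 80.00).
bottom flange: A = 140 × 20 = 2800.00, centroid at (86.00, 10.00).
top flange: A = 140 × 20 = 2800.00, centroid at (86.00, 150.00).
ΣA = 8160.00 mm², ΣAx_c = 502080.00 mm³, ΣAy_c = 652800.00 mm³.
x_c = 502080.00/8160.00 = 61.53 mm; y_c = 652800.00/8160.00 = 80.00 mm.

x_c = 61.53 mm, y_c = 80.00 mm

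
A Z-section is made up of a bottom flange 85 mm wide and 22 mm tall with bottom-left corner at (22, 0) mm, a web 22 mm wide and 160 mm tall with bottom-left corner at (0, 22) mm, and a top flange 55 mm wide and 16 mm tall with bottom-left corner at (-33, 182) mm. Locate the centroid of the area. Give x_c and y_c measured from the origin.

bottom flange: A = 85 × 22 = 1870.00, centroid at (64.50, 11.00).
web: A = 22 × 160 = 3520.00, centroid at (11.00, 102.00).
top flange: A = 55 × 16 = 880.00, centroid at (-5.50, 190.00).
ΣA = 6270.00 mm², ΣAx_c = 154495.00 mm³, ΣAy_c = 546810.00 mm³.
x_c = 154495.00/6270.00 = 24.64 mm; y_c = 546810.00/6270.00 = 87.21 mm.

x_c = 24.64 mm, y_c = 87.21 mm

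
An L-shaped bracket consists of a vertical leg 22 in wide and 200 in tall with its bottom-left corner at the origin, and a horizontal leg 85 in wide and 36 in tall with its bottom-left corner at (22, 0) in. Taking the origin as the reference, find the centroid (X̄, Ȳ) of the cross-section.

X̄ = 32.95 in, Ȳ = 66.36 in

vertical leg: A = 22 × 200 = 4400.00, centroid at (11.00, 100.00).
horizontal leg: A = 85 × 36 = 3060.00, centroid at (64.50, 18.00).
ΣA = 7460.00 in²
ΣAX̄ = (4400.00)(11.00) + (3060.00)(64.50) = 245770.00 in³
ΣAȲ = (4400.00)(100.00) + (3060.00)(18.00) = 495080.00 in³
X̄ = 245770.00 / 7460.00 = 32.95 in
Ȳ = 495080.00 / 7460.00 = 66.36 in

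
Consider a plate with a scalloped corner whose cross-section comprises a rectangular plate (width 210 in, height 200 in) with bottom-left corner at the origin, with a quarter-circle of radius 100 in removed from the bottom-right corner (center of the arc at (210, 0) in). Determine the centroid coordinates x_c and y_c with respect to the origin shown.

Part | A | x̄ᵢ | ȳᵢ | A·x̄ᵢ | A·ȳᵢ
plate | 42000.00 | 105.00 | 100.00 | 4410000.00 | 4200000.00
removed quarter-circle | -7853.98 | 167.56 | 42.44 | -1316002.81 | -333333.33
Σ | 34146.02 |  |  | 3093997.19 | 3866666.67
x_c = 3093997.19 / 34146.02 = 90.61 in
y_c = 3866666.67 / 34146.02 = 113.24 in

x_c = 90.61 in, y_c = 113.24 in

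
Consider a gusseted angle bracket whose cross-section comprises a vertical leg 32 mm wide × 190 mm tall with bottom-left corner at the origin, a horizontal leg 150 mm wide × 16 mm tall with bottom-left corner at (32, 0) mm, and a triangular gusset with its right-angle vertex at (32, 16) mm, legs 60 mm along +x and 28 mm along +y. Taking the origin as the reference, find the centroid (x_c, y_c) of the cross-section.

vertical leg: A = 32 × 190 = 6080.00, centroid at (16.00, 95.00).
horizontal leg: A = 150 × 16 = 2400.00, centroid at (107.00, 8.00).
gusset: A = ½·60·28 = 840.00, centroid at (52.00, 25.33).
ΣA = 9320.00 mm², ΣAx_c = 397760.00 mm³, ΣAy_c = 618080.00 mm³.
x_c = 397760.00/9320.00 = 42.68 mm; y_c = 618080.00/9320.00 = 66.32 mm.

x_c = 42.68 mm, y_c = 66.32 mm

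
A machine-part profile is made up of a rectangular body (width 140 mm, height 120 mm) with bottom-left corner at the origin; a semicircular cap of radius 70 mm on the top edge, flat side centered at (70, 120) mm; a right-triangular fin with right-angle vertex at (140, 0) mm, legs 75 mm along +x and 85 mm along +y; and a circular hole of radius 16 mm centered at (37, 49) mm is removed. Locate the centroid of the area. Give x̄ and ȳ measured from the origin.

x̄ = 82.25 mm, ȳ = 82.26 mm

rectangular body: A = 140 × 120 = 16800.00, centroid at (70.00, 60.00).
semicircular top: A = ½π·70² = 7696.90, centroid at (70.00, 149.71).
triangular fin: A = ½·75·85 = 3187.50, centroid at (165.00, 28.33).
hole: A = −π·16² = -804.25, centroid at (37.00, 49.00).
ΣA = 26880.15 mm²
ΣAx̄ = (16800.00)(70.00) + (7696.90)(70.00) + (3187.50)(165.00) + (-804.25)(37.00) = 2210963.47 mm³
ΣAȳ = (16800.00)(60.00) + (7696.90)(149.71) + (3187.50)(28.33) + (-804.25)(49.00) = 2211199.27 mm³
x̄ = 2210963.47 / 26880.15 = 82.25 mm
ȳ = 2211199.27 / 26880.15 = 82.26 mm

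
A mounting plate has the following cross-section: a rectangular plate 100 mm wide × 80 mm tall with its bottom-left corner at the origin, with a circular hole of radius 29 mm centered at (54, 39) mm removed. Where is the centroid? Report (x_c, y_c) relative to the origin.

plate: A = 100 × 80 = 8000.00, centroid at (50.00, 40.00).
hole: A = −π·29² = -2642.08, centroid at (54.00, 39.00).
ΣA = 5357.92 mm², ΣAx_c = 257327.71 mm³, ΣAy_c = 216958.90 mm³.
x_c = 257327.71/5357.92 = 48.03 mm; y_c = 216958.90/5357.92 = 40.49 mm.

x_c = 48.03 mm, y_c = 40.49 mm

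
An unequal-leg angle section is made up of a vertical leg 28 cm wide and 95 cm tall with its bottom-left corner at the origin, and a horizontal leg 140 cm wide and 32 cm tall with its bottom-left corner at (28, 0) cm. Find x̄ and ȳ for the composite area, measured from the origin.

Part | A | x̄ᵢ | ȳᵢ | A·x̄ᵢ | A·ȳᵢ
vertical leg | 2660.00 | 14.00 | 47.50 | 37240.00 | 126350.00
horizontal leg | 4480.00 | 98.00 | 16.00 | 439040.00 | 71680.00
Σ | 7140.00 |  |  | 476280.00 | 198030.00
x̄ = 476280.00 / 7140.00 = 66.71 cm
ȳ = 198030.00 / 7140.00 = 27.74 cm

x̄ = 66.71 cm, ȳ = 27.74 cm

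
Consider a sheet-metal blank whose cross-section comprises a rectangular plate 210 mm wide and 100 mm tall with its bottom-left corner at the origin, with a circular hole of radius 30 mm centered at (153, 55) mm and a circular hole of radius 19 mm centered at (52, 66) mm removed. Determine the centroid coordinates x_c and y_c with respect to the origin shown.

x_c = 100.56 mm, y_c = 48.11 mm

plate: A = 210 × 100 = 21000.00, centroid at (105.00, 50.00).
hole 1: A = −π·30² = -2827.43, centroid at (153.00, 55.00).
hole 2: A = −π·19² = -1134.11, centroid at (52.00, 66.00).
ΣA = 17038.45 mm²
ΣAx_c = (21000.00)(105.00) + (-2827.43)(153.00) + (-1134.11)(52.00) = 1713428.71 mm³
ΣAy_c = (21000.00)(50.00) + (-2827.43)(55.00) + (-1134.11)(66.00) = 819639.58 mm³
x_c = 1713428.71 / 17038.45 = 100.56 mm
y_c = 819639.58 / 17038.45 = 48.11 mm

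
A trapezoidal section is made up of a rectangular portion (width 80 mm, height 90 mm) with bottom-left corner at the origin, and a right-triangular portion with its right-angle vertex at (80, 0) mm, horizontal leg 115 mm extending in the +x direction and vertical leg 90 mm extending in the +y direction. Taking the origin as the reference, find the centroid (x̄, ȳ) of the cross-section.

x̄ = 72.76 mm, ȳ = 38.73 mm

rectangular portion: A = 80 × 90 = 7200.00, centroid at (40.00, 45.00).
triangular portion: A = ½·115·90 = 5175.00, centroid at (118.33, 30.00).
ΣA = 12375.00 mm²
ΣAx̄ = (7200.00)(40.00) + (5175.00)(118.33) = 900375.00 mm³
ΣAȳ = (7200.00)(45.00) + (5175.00)(30.00) = 479250.00 mm³
x̄ = 900375.00 / 12375.00 = 72.76 mm
ȳ = 479250.00 / 12375.00 = 38.73 mm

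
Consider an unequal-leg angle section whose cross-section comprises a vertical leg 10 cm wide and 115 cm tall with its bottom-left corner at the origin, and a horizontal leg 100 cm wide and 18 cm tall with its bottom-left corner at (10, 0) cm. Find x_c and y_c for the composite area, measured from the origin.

x_c = 38.56 cm, y_c = 27.91 cm

vertical leg: A = 10 × 115 = 1150.00, centroid at (5.00, 57.50).
horizontal leg: A = 100 × 18 = 1800.00, centroid at (60.00, 9.00).
ΣA = 2950.00 cm²
ΣAx_c = (1150.00)(5.00) + (1800.00)(60.00) = 113750.00 cm³
ΣAy_c = (1150.00)(57.50) + (1800.00)(9.00) = 82325.00 cm³
x_c = 113750.00 / 2950.00 = 38.56 cm
y_c = 82325.00 / 2950.00 = 27.91 cm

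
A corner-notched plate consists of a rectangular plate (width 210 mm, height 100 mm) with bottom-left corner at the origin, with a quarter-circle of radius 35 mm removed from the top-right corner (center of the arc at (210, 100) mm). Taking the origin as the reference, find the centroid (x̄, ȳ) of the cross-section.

x̄ = 100.67 mm, ȳ = 48.31 mm

plate: A = 210 × 100 = 21000.00, centroid at (105.00, 50.00).
removed quarter-circle: A = −¼π·35² = -962.11, centroid at (195.15, 85.15).
ΣA = 20037.89 mm², ΣAx̄ = 2017247.99 mm³, ΣAȳ = 968080.39 mm³.
x̄ = 2017247.99/20037.89 = 100.67 mm; ȳ = 968080.39/20037.89 = 48.31 mm.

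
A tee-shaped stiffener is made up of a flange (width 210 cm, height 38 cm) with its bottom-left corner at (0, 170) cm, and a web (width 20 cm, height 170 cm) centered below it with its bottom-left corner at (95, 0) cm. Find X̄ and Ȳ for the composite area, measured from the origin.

web: A = 20 × 170 = 3400.00, centroid at (105.00, 85.00).
flange: A = 210 × 38 = 7980.00, centroid at (105.00, 189.00).
ΣA = 11380.00 cm², ΣAX̄ = 1194900.00 cm³, ΣAȲ = 1797220.00 cm³.
X̄ = 1194900.00/11380.00 = 105.00 cm; Ȳ = 1797220.00/11380.00 = 157.93 cm.

X̄ = 105.00 cm, Ȳ = 157.93 cm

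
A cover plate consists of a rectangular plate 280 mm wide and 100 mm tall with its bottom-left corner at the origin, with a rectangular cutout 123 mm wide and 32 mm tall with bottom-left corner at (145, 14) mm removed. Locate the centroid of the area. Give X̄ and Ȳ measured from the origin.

X̄ = 129.12 mm, Ȳ = 53.27 mm

Part | A | x̄ᵢ | ȳᵢ | A·x̄ᵢ | A·ȳᵢ
plate | 28000.00 | 140.00 | 50.00 | 3920000.00 | 1400000.00
hole | -3936.00 | 206.50 | 30.00 | -812784.00 | -118080.00
Σ | 24064.00 |  |  | 3107216.00 | 1281920.00
X̄ = 3107216.00 / 24064.00 = 129.12 mm
Ȳ = 1281920.00 / 24064.00 = 53.27 mm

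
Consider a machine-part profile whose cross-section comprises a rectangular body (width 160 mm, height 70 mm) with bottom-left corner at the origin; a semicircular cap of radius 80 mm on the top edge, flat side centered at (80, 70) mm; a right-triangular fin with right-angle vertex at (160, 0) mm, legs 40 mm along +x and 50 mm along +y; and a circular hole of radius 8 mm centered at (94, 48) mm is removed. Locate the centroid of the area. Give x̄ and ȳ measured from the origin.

x̄ = 84.10 mm, ȳ = 65.48 mm

rectangular body: A = 160 × 70 = 11200.00, centroid at (80.00, 35.00).
semicircular top: A = ½π·80² = 10053.10, centroid at (80.00, 103.95).
triangular fin: A = ½·40·50 = 1000.00, centroid at (173.33, 16.67).
hole: A = −π·8² = -201.06, centroid at (94.00, 48.00).
ΣA = 22052.03 mm²
ΣAx̄ = (11200.00)(80.00) + (10053.10)(80.00) + (1000.00)(173.33) + (-201.06)(94.00) = 1854681.23 mm³
ΣAȳ = (11200.00)(35.00) + (10053.10)(103.95) + (1000.00)(16.67) + (-201.06)(48.00) = 1444065.78 mm³
x̄ = 1854681.23 / 22052.03 = 84.10 mm
ȳ = 1444065.78 / 22052.03 = 65.48 mm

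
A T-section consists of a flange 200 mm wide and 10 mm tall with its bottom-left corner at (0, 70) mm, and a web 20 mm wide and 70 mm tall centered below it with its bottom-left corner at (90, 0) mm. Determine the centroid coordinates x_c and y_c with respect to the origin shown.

x_c = 100.00 mm, y_c = 58.53 mm

web: A = 20 × 70 = 1400.00, centroid at (100.00, 35.00).
flange: A = 200 × 10 = 2000.00, centroid at (100.00, 75.00).
ΣA = 3400.00 mm², ΣAx_c = 340000.00 mm³, ΣAy_c = 199000.00 mm³.
x_c = 340000.00/3400.00 = 100.00 mm; y_c = 199000.00/3400.00 = 58.53 mm.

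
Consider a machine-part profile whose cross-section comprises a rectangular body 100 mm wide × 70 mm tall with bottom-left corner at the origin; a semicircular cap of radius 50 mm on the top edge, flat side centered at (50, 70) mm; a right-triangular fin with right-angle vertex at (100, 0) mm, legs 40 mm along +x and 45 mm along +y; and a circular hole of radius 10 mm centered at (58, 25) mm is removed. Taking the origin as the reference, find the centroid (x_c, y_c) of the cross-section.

rectangular body: A = 100 × 70 = 7000.00, centroid at (50.00, 35.00).
semicircular top: A = ½π·50² = 3926.99, centroid at (50.00, 91.22).
triangular fin: A = ½·40·45 = 900.00, centroid at (113.33, 15.00).
hole: A = −π·10² = -314.16, centroid at (58.00, 25.00).
ΣA = 11512.83 mm²
ΣAx_c = (7000.00)(50.00) + (3926.99)(50.00) + (900.00)(113.33) + (-314.16)(58.00) = 630128.30 mm³
ΣAy_c = (7000.00)(35.00) + (3926.99)(91.22) + (900.00)(15.00) + (-314.16)(25.00) = 608868.71 mm³
x_c = 630128.30 / 11512.83 = 54.73 mm
y_c = 608868.71 / 11512.83 = 52.89 mm

x_c = 54.73 mm, y_c = 52.89 mm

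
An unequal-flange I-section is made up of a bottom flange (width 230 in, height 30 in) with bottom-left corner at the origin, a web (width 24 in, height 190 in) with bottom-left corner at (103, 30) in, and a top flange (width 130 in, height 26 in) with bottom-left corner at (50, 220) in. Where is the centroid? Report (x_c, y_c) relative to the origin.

bottom flange: A = 230 × 30 = 6900.00, centroid at (115.00, 15.00).
web: A = 24 × 190 = 4560.00, centroid at (115.00, 125.00).
top flange: A = 130 × 26 = 3380.00, centroid at (115.00, 233.00).
ΣA = 14840.00 in²
ΣAx_c = (6900.00)(115.00) + (4560.00)(115.00) + (3380.00)(115.00) = 1706600.00 in³
ΣAy_c = (6900.00)(15.00) + (4560.00)(125.00) + (3380.00)(233.00) = 1461040.00 in³
x_c = 1706600.00 / 14840.00 = 115.00 in
y_c = 1461040.00 / 14840.00 = 98.45 in

x_c = 115.00 in, y_c = 98.45 in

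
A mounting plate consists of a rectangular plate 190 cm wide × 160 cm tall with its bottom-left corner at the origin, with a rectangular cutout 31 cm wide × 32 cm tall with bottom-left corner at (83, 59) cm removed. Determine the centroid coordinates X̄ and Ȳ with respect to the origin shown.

Part | A | x̄ᵢ | ȳᵢ | A·x̄ᵢ | A·ȳᵢ
plate | 30400.00 | 95.00 | 80.00 | 2888000.00 | 2432000.00
hole | -992.00 | 98.50 | 75.00 | -97712.00 | -74400.00
Σ | 29408.00 |  |  | 2790288.00 | 2357600.00
X̄ = 2790288.00 / 29408.00 = 94.88 cm
Ȳ = 2357600.00 / 29408.00 = 80.17 cm

X̄ = 94.88 cm, Ȳ = 80.17 cm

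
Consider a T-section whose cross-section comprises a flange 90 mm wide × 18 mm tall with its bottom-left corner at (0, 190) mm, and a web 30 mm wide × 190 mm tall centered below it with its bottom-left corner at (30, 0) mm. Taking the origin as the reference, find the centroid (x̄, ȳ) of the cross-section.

web: A = 30 × 190 = 5700.00, centroid at (45.00, 95.00).
flange: A = 90 × 18 = 1620.00, centroid at (45.00, 199.00).
ΣA = 7320.00 mm², ΣAx̄ = 329400.00 mm³, ΣAȳ = 863880.00 mm³.
x̄ = 329400.00/7320.00 = 45.00 mm; ȳ = 863880.00/7320.00 = 118.02 mm.

x̄ = 45.00 mm, ȳ = 118.02 mm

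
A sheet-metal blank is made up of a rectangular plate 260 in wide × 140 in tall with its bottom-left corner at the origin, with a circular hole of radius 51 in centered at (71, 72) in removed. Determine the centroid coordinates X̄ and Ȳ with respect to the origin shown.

X̄ = 147.08 in, Ȳ = 69.42 in

plate: A = 260 × 140 = 36400.00, centroid at (130.00, 70.00).
hole: A = −π·51² = -8171.28, centroid at (71.00, 72.00).
ΣA = 28228.72 in², ΣAX̄ = 4151838.94 in³, ΣAȲ = 1959667.66 in³.
X̄ = 4151838.94/28228.72 = 147.08 in; Ȳ = 1959667.66/28228.72 = 69.42 in.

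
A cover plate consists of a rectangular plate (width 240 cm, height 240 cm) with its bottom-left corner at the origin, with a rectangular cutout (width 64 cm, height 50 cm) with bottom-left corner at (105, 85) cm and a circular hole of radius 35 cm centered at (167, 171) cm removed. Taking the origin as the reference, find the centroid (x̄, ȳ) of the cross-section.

plate: A = 240 × 240 = 57600.00, centroid at (120.00, 120.00).
hole 1: A = −(64 × 50) = -3200.00, centroid at (137.00, 110.00).
hole 2: A = −π·35² = -3848.45, centroid at (167.00, 171.00).
ΣA = 50551.55 cm², ΣAx̄ = 5830908.68 cm³, ΣAȳ = 5901914.88 cm³.
x̄ = 5830908.68/50551.55 = 115.35 cm; ȳ = 5901914.88/50551.55 = 116.75 cm.

x̄ = 115.35 cm, ȳ = 116.75 cm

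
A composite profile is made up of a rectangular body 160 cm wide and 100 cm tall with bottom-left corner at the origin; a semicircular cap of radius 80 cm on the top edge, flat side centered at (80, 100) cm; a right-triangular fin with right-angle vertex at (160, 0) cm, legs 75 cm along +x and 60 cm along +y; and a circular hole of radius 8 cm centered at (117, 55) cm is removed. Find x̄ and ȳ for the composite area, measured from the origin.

x̄ = 88.14 cm, ȳ = 77.60 cm

rectangular body: A = 160 × 100 = 16000.00, centroid at (80.00, 50.00).
semicircular top: A = ½π·80² = 10053.10, centroid at (80.00, 133.95).
triangular fin: A = ½·75·60 = 2250.00, centroid at (185.00, 20.00).
hole: A = −π·8² = -201.06, centroid at (117.00, 55.00).
ΣA = 28102.03 cm², ΣAx̄ = 2476973.47 cm³, ΣAȳ = 2180584.58 cm³.
x̄ = 2476973.47/28102.03 = 88.14 cm; ȳ = 2180584.58/28102.03 = 77.60 cm.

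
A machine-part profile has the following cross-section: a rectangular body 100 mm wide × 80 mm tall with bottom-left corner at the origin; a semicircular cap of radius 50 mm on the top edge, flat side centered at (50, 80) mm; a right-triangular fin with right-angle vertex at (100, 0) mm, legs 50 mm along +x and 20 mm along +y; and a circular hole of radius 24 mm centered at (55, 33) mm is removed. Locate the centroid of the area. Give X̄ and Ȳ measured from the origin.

X̄ = 52.29 mm, Ȳ = 62.27 mm

Part | A | x̄ᵢ | ȳᵢ | A·x̄ᵢ | A·ȳᵢ
rectangular body | 8000.00 | 50.00 | 40.00 | 400000.00 | 320000.00
semicircular top | 3926.99 | 50.00 | 101.22 | 196349.54 | 397492.60
triangular fin | 500.00 | 116.67 | 6.67 | 58333.33 | 3333.33
hole | -1809.56 | 55.00 | 33.00 | -99525.66 | -59715.39
Σ | 10617.43 |  |  | 555157.22 | 661110.54
X̄ = 555157.22 / 10617.43 = 52.29 mm
Ȳ = 661110.54 / 10617.43 = 62.27 mm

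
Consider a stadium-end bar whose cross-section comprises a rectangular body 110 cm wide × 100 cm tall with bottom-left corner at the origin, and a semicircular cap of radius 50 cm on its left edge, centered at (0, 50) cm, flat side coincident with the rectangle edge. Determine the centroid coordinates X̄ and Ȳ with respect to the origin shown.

rectangular body: A = 110 × 100 = 11000.00, centroid at (55.00, 50.00).
semicircular end: A = ½π·50² = 3926.99, centroid at (-21.22, 50.00).
ΣA = 14926.99 cm²
ΣAX̄ = (11000.00)(55.00) + (3926.99)(-21.22) = 521666.67 cm³
ΣAȲ = (11000.00)(50.00) + (3926.99)(50.00) = 746349.54 cm³
X̄ = 521666.67 / 14926.99 = 34.95 cm
Ȳ = 746349.54 / 14926.99 = 50.00 cm

X̄ = 34.95 cm, Ȳ = 50.00 cm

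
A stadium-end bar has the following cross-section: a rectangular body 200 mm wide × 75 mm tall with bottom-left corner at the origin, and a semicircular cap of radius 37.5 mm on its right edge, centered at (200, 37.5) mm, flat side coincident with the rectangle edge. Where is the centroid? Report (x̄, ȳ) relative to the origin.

x̄ = 114.88 mm, ȳ = 37.50 mm

Part | A | x̄ᵢ | ȳᵢ | A·x̄ᵢ | A·ȳᵢ
rectangular body | 15000.00 | 100.00 | 37.50 | 1500000.00 | 562500.00
semicircular end | 2208.93 | 215.92 | 37.50 | 476942.72 | 82834.96
Σ | 17208.93 |  |  | 1976942.72 | 645334.96
x̄ = 1976942.72 / 17208.93 = 114.88 mm
ȳ = 645334.96 / 17208.93 = 37.50 mm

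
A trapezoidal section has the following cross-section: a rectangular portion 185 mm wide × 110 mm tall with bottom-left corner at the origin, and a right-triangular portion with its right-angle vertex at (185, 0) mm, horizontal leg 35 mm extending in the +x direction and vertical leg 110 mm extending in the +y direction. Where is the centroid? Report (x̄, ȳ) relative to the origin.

x̄ = 101.50 mm, ȳ = 53.42 mm

rectangular portion: A = 185 × 110 = 20350.00, centroid at (92.50, 55.00).
triangular portion: A = ½·35·110 = 1925.00, centroid at (196.67, 36.67).
ΣA = 22275.00 mm², ΣAx̄ = 2260958.33 mm³, ΣAȳ = 1189833.33 mm³.
x̄ = 2260958.33/22275.00 = 101.50 mm; ȳ = 1189833.33/22275.00 = 53.42 mm.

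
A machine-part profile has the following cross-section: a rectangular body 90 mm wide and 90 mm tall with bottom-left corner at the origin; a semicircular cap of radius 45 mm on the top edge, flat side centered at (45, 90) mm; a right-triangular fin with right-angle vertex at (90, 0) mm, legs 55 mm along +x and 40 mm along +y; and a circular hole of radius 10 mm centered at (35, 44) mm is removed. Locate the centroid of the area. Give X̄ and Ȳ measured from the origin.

X̄ = 51.03 mm, Ȳ = 59.04 mm

rectangular body: A = 90 × 90 = 8100.00, centroid at (45.00, 45.00).
semicircular top: A = ½π·45² = 3180.86, centroid at (45.00, 109.10).
triangular fin: A = ½·55·40 = 1100.00, centroid at (108.33, 13.33).
hole: A = −π·10² = -314.16, centroid at (35.00, 44.00).
ΣA = 12066.70 mm²
ΣAX̄ = (8100.00)(45.00) + (3180.86)(45.00) + (1100.00)(108.33) + (-314.16)(35.00) = 615809.91 mm³
ΣAȲ = (8100.00)(45.00) + (3180.86)(109.10) + (1100.00)(13.33) + (-314.16)(44.00) = 712371.29 mm³
X̄ = 615809.91 / 12066.70 = 51.03 mm
Ȳ = 712371.29 / 12066.70 = 59.04 mm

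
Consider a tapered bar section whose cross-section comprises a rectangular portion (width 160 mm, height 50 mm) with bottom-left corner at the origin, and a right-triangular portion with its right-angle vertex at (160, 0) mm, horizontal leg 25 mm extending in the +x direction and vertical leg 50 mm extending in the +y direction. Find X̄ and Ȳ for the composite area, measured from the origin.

rectangular portion: A = 160 × 50 = 8000.00, centroid at (80.00, 25.00).
triangular portion: A = ½·25·50 = 625.00, centroid at (168.33, 16.67).
ΣA = 8625.00 mm², ΣAX̄ = 745208.33 mm³, ΣAȲ = 210416.67 mm³.
X̄ = 745208.33/8625.00 = 86.40 mm; Ȳ = 210416.67/8625.00 = 24.40 mm.

X̄ = 86.40 mm, Ȳ = 24.40 mm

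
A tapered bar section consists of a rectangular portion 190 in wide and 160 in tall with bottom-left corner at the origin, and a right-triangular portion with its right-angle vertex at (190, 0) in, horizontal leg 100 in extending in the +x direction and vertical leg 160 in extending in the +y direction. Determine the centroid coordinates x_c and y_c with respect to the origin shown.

x_c = 121.74 in, y_c = 74.44 in

rectangular portion: A = 190 × 160 = 30400.00, centroid at (95.00, 80.00).
triangular portion: A = ½·100·160 = 8000.00, centroid at (223.33, 53.33).
ΣA = 38400.00 in², ΣAx_c = 4674666.67 in³, ΣAy_c = 2858666.67 in³.
x_c = 4674666.67/38400.00 = 121.74 in; y_c = 2858666.67/38400.00 = 74.44 in.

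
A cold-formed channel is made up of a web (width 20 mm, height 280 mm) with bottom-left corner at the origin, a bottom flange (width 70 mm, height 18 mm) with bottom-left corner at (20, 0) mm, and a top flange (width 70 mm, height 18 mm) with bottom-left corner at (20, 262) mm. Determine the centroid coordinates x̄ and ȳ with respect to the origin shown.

x̄ = 23.97 mm, ȳ = 140.00 mm

web: A = 20 × 280 = 5600.00, centroid at (10.00, 140.00).
bottom flange: A = 70 × 18 = 1260.00, centroid at (55.00, 9.00).
top flange: A = 70 × 18 = 1260.00, centroid at (55.00, 271.00).
ΣA = 8120.00 mm², ΣAx̄ = 194600.00 mm³, ΣAȳ = 1136800.00 mm³.
x̄ = 194600.00/8120.00 = 23.97 mm; ȳ = 1136800.00/8120.00 = 140.00 mm.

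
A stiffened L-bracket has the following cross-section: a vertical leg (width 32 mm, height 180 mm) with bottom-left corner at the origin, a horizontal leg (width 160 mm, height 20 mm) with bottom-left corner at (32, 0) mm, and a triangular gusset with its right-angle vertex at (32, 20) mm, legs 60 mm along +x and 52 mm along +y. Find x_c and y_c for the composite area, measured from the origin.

x_c = 50.54 mm, y_c = 57.86 mm

vertical leg: A = 32 × 180 = 5760.00, centroid at (16.00, 90.00).
horizontal leg: A = 160 × 20 = 3200.00, centroid at (112.00, 10.00).
gusset: A = ½·60·52 = 1560.00, centroid at (52.00, 37.33).
ΣA = 10520.00 mm², ΣAx_c = 531680.00 mm³, ΣAy_c = 608640.00 mm³.
x_c = 531680.00/10520.00 = 50.54 mm; y_c = 608640.00/10520.00 = 57.86 mm.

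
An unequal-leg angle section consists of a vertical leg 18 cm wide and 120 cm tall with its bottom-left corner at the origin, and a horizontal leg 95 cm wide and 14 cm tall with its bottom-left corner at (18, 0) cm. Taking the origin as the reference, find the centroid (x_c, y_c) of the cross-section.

Part | A | x̄ᵢ | ȳᵢ | A·x̄ᵢ | A·ȳᵢ
vertical leg | 2160.00 | 9.00 | 60.00 | 19440.00 | 129600.00
horizontal leg | 1330.00 | 65.50 | 7.00 | 87115.00 | 9310.00
Σ | 3490.00 |  |  | 106555.00 | 138910.00
x_c = 106555.00 / 3490.00 = 30.53 cm
y_c = 138910.00 / 3490.00 = 39.80 cm

x_c = 30.53 cm, y_c = 39.80 cm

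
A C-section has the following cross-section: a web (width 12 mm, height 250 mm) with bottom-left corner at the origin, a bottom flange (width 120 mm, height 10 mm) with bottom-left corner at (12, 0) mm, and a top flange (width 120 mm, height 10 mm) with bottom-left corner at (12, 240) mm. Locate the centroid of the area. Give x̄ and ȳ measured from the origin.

Part | A | x̄ᵢ | ȳᵢ | A·x̄ᵢ | A·ȳᵢ
web | 3000.00 | 6.00 | 125.00 | 18000.00 | 375000.00
bottom flange | 1200.00 | 72.00 | 5.00 | 86400.00 | 6000.00
top flange | 1200.00 | 72.00 | 245.00 | 86400.00 | 294000.00
Σ | 5400.00 |  |  | 190800.00 | 675000.00
x̄ = 190800.00 / 5400.00 = 35.33 mm
ȳ = 675000.00 / 5400.00 = 125.00 mm

x̄ = 35.33 mm, ȳ = 125.00 mm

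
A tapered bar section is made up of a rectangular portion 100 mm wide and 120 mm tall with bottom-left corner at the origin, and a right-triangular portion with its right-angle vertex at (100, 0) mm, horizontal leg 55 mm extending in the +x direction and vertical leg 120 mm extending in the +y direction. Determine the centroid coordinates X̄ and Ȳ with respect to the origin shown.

rectangular portion: A = 100 × 120 = 12000.00, centroid at (50.00, 60.00).
triangular portion: A = ½·55·120 = 3300.00, centroid at (118.33, 40.00).
ΣA = 15300.00 mm²
ΣAX̄ = (12000.00)(50.00) + (3300.00)(118.33) = 990500.00 mm³
ΣAȲ = (12000.00)(60.00) + (3300.00)(40.00) = 852000.00 mm³
X̄ = 990500.00 / 15300.00 = 64.74 mm
Ȳ = 852000.00 / 15300.00 = 55.69 mm

X̄ = 64.74 mm, Ȳ = 55.69 mm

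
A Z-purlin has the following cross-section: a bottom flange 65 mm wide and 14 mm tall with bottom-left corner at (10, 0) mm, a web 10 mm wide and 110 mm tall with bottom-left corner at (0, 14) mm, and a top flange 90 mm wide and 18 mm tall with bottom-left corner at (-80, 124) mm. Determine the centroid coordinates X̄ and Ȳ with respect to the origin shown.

X̄ = -3.45 mm, Ȳ = 82.02 mm

bottom flange: A = 65 × 14 = 910.00, centroid at (42.50, 7.00).
web: A = 10 × 110 = 1100.00, centroid at (5.00, 69.00).
top flange: A = 90 × 18 = 1620.00, centroid at (-35.00, 133.00).
ΣA = 3630.00 mm², ΣAX̄ = -12525.00 mm³, ΣAȲ = 297730.00 mm³.
X̄ = -12525.00/3630.00 = -3.45 mm; Ȳ = 297730.00/3630.00 = 82.02 mm.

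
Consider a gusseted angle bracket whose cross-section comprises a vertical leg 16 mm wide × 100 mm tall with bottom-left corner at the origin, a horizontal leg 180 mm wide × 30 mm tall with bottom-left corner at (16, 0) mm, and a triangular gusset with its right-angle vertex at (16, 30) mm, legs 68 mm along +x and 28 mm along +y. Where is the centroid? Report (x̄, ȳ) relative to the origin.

x̄ = 78.22 mm, ȳ = 24.96 mm

Part | A | x̄ᵢ | ȳᵢ | A·x̄ᵢ | A·ȳᵢ
vertical leg | 1600.00 | 8.00 | 50.00 | 12800.00 | 80000.00
horizontal leg | 5400.00 | 106.00 | 15.00 | 572400.00 | 81000.00
gusset | 952.00 | 38.67 | 39.33 | 36810.67 | 37445.33
Σ | 7952.00 |  |  | 622010.67 | 198445.33
x̄ = 622010.67 / 7952.00 = 78.22 mm
ȳ = 198445.33 / 7952.00 = 24.96 mm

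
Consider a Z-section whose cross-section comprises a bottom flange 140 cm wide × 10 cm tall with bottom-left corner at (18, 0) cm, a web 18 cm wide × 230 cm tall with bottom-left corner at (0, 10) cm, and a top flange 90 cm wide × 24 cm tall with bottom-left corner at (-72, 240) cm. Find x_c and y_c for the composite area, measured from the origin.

x_c = 13.26 cm, y_c = 138.81 cm

Part | A | x̄ᵢ | ȳᵢ | A·x̄ᵢ | A·ȳᵢ
bottom flange | 1400.00 | 88.00 | 5.00 | 123200.00 | 7000.00
web | 4140.00 | 9.00 | 125.00 | 37260.00 | 517500.00
top flange | 2160.00 | -27.00 | 252.00 | -58320.00 | 544320.00
Σ | 7700.00 |  |  | 102140.00 | 1068820.00
x_c = 102140.00 / 7700.00 = 13.26 cm
y_c = 1068820.00 / 7700.00 = 138.81 cm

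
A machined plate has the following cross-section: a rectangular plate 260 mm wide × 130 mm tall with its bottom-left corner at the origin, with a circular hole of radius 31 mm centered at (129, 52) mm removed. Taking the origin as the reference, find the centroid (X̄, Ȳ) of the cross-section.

plate: A = 260 × 130 = 33800.00, centroid at (130.00, 65.00).
hole: A = −π·31² = -3019.07, centroid at (129.00, 52.00).
ΣA = 30780.93 mm²
ΣAX̄ = (33800.00)(130.00) + (-3019.07)(129.00) = 4004539.90 mm³
ΣAȲ = (33800.00)(65.00) + (-3019.07)(52.00) = 2040008.33 mm³
X̄ = 4004539.90 / 30780.93 = 130.10 mm
Ȳ = 2040008.33 / 30780.93 = 66.28 mm

X̄ = 130.10 mm, Ȳ = 66.28 mm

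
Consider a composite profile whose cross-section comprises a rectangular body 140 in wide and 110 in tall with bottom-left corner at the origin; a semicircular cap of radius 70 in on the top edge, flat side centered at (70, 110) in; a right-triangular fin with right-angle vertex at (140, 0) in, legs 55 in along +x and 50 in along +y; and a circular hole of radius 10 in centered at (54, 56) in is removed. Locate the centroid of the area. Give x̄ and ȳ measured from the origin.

x̄ = 75.24 in, ȳ = 79.79 in

rectangular body: A = 140 × 110 = 15400.00, centroid at (70.00, 55.00).
semicircular top: A = ½π·70² = 7696.90, centroid at (70.00, 139.71).
triangular fin: A = ½·55·50 = 1375.00, centroid at (158.33, 16.67).
hole: A = −π·10² = -314.16, centroid at (54.00, 56.00).
ΣA = 24157.74 in²
ΣAx̄ = (15400.00)(70.00) + (7696.90)(70.00) + (1375.00)(158.33) + (-314.16)(54.00) = 1817526.87 in³
ΣAȳ = (15400.00)(55.00) + (7696.90)(139.71) + (1375.00)(16.67) + (-314.16)(56.00) = 1927649.63 in³
x̄ = 1817526.87 / 24157.74 = 75.24 in
ȳ = 1927649.63 / 24157.74 = 79.79 in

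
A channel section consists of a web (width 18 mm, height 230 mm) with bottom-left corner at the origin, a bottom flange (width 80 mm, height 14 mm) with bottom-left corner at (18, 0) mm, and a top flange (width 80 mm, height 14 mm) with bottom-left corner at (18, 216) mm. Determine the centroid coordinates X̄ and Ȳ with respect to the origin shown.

X̄ = 26.20 mm, Ȳ = 115.00 mm

Part | A | x̄ᵢ | ȳᵢ | A·x̄ᵢ | A·ȳᵢ
web | 4140.00 | 9.00 | 115.00 | 37260.00 | 476100.00
bottom flange | 1120.00 | 58.00 | 7.00 | 64960.00 | 7840.00
top flange | 1120.00 | 58.00 | 223.00 | 64960.00 | 249760.00
Σ | 6380.00 |  |  | 167180.00 | 733700.00
X̄ = 167180.00 / 6380.00 = 26.20 mm
Ȳ = 733700.00 / 6380.00 = 115.00 mm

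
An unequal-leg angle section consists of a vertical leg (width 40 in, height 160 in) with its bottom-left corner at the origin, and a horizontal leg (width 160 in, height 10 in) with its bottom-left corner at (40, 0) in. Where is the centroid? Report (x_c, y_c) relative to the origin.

vertical leg: A = 40 × 160 = 6400.00, centroid at (20.00, 80.00).
horizontal leg: A = 160 × 10 = 1600.00, centroid at (120.00, 5.00).
ΣA = 8000.00 in²
ΣAx_c = (6400.00)(20.00) + (1600.00)(120.00) = 320000.00 in³
ΣAy_c = (6400.00)(80.00) + (1600.00)(5.00) = 520000.00 in³
x_c = 320000.00 / 8000.00 = 40.00 in
y_c = 520000.00 / 8000.00 = 65.00 in

x_c = 40.00 in, y_c = 65.00 in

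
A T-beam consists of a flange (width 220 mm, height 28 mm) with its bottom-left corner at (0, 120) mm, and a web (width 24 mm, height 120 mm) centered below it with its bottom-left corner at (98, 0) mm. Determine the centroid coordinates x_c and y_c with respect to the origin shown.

x_c = 110.00 mm, y_c = 110.42 mm

Part | A | x̄ᵢ | ȳᵢ | A·x̄ᵢ | A·ȳᵢ
web | 2880.00 | 110.00 | 60.00 | 316800.00 | 172800.00
flange | 6160.00 | 110.00 | 134.00 | 677600.00 | 825440.00
Σ | 9040.00 |  |  | 994400.00 | 998240.00
x_c = 994400.00 / 9040.00 = 110.00 mm
y_c = 998240.00 / 9040.00 = 110.42 mm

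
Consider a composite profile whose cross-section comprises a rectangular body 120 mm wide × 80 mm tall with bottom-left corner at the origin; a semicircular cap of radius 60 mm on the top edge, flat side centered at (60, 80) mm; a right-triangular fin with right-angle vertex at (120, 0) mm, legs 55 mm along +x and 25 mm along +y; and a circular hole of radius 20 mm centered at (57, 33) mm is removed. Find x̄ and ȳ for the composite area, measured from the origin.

rectangular body: A = 120 × 80 = 9600.00, centroid at (60.00, 40.00).
semicircular top: A = ½π·60² = 5654.87, centroid at (60.00, 105.46).
triangular fin: A = ½·55·25 = 687.50, centroid at (138.33, 8.33).
hole: A = −π·20² = -1256.64, centroid at (57.00, 33.00).
ΣA = 14685.73 mm², ΣAx̄ = 938767.86 mm³, ΣAȳ = 944649.49 mm³.
x̄ = 938767.86/14685.73 = 63.92 mm; ȳ = 944649.49/14685.73 = 64.32 mm.

x̄ = 63.92 mm, ȳ = 64.32 mm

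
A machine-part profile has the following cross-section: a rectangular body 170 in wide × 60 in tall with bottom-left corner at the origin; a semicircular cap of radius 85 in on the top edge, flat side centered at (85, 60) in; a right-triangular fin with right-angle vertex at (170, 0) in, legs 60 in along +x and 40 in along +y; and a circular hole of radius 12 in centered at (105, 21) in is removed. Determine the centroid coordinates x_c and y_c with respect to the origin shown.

x_c = 90.25 in, y_c = 62.92 in

rectangular body: A = 170 × 60 = 10200.00, centroid at (85.00, 30.00).
semicircular top: A = ½π·85² = 11349.00, centroid at (85.00, 96.08).
triangular fin: A = ½·60·40 = 1200.00, centroid at (190.00, 13.33).
hole: A = −π·12² = -452.39, centroid at (105.00, 21.00).
ΣA = 22296.61 in²
ΣAx_c = (10200.00)(85.00) + (11349.00)(85.00) + (1200.00)(190.00) + (-452.39)(105.00) = 2012164.41 in³
ΣAy_c = (10200.00)(30.00) + (11349.00)(96.08) + (1200.00)(13.33) + (-452.39)(21.00) = 1402856.70 in³
x_c = 2012164.41 / 22296.61 = 90.25 in
y_c = 1402856.70 / 22296.61 = 62.92 in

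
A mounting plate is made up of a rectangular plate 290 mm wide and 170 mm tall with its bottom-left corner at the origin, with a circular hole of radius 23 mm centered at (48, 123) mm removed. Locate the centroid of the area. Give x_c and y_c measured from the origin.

x_c = 148.38 mm, y_c = 83.67 mm

plate: A = 290 × 170 = 49300.00, centroid at (145.00, 85.00).
hole: A = −π·23² = -1661.90, centroid at (48.00, 123.00).
ΣA = 47638.10 mm², ΣAx_c = 7068728.68 mm³, ΣAy_c = 3986085.99 mm³.
x_c = 7068728.68/47638.10 = 148.38 mm; y_c = 3986085.99/47638.10 = 83.67 mm.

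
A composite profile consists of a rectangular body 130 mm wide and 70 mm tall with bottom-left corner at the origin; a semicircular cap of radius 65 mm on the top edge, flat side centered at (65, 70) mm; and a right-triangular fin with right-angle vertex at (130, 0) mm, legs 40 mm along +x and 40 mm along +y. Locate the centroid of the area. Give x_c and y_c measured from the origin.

rectangular body: A = 130 × 70 = 9100.00, centroid at (65.00, 35.00).
semicircular top: A = ½π·65² = 6636.61, centroid at (65.00, 97.59).
triangular fin: A = ½·40·40 = 800.00, centroid at (143.33, 13.33).
ΣA = 16536.61 mm², ΣAx_c = 1137546.61 mm³, ΣAy_c = 976813.01 mm³.
x_c = 1137546.61/16536.61 = 68.79 mm; y_c = 976813.01/16536.61 = 59.07 mm.

x_c = 68.79 mm, y_c = 59.07 mm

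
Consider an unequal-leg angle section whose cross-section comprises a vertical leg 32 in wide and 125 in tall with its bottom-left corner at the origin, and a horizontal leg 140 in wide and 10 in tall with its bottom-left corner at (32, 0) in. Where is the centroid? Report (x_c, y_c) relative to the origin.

Part | A | x̄ᵢ | ȳᵢ | A·x̄ᵢ | A·ȳᵢ
vertical leg | 4000.00 | 16.00 | 62.50 | 64000.00 | 250000.00
horizontal leg | 1400.00 | 102.00 | 5.00 | 142800.00 | 7000.00
Σ | 5400.00 |  |  | 206800.00 | 257000.00
x_c = 206800.00 / 5400.00 = 38.30 in
y_c = 257000.00 / 5400.00 = 47.59 in

x_c = 38.30 in, y_c = 47.59 in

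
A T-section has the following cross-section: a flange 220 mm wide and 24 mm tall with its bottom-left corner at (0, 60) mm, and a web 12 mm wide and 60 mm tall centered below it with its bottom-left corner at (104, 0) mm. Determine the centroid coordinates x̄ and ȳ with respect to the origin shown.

x̄ = 110.00 mm, ȳ = 66.96 mm

web: A = 12 × 60 = 720.00, centroid at (110.00, 30.00).
flange: A = 220 × 24 = 5280.00, centroid at (110.00, 72.00).
ΣA = 6000.00 mm², ΣAx̄ = 660000.00 mm³, ΣAȳ = 401760.00 mm³.
x̄ = 660000.00/6000.00 = 110.00 mm; ȳ = 401760.00/6000.00 = 66.96 mm.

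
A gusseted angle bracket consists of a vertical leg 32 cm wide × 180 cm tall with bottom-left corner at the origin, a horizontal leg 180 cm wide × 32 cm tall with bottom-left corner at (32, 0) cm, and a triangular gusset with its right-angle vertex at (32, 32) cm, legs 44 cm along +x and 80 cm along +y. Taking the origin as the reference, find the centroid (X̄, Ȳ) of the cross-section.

Part | A | x̄ᵢ | ȳᵢ | A·x̄ᵢ | A·ȳᵢ
vertical leg | 5760.00 | 16.00 | 90.00 | 92160.00 | 518400.00
horizontal leg | 5760.00 | 122.00 | 16.00 | 702720.00 | 92160.00
gusset | 1760.00 | 46.67 | 58.67 | 82133.33 | 103253.33
Σ | 13280.00 |  |  | 877013.33 | 713813.33
X̄ = 877013.33 / 13280.00 = 66.04 cm
Ȳ = 713813.33 / 13280.00 = 53.75 cm

X̄ = 66.04 cm, Ȳ = 53.75 cm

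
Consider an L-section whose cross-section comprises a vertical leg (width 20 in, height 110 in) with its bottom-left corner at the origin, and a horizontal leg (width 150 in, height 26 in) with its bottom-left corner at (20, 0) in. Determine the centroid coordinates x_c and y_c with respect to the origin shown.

Part | A | x̄ᵢ | ȳᵢ | A·x̄ᵢ | A·ȳᵢ
vertical leg | 2200.00 | 10.00 | 55.00 | 22000.00 | 121000.00
horizontal leg | 3900.00 | 95.00 | 13.00 | 370500.00 | 50700.00
Σ | 6100.00 |  |  | 392500.00 | 171700.00
x_c = 392500.00 / 6100.00 = 64.34 in
y_c = 171700.00 / 6100.00 = 28.15 in

x_c = 64.34 in, y_c = 28.15 in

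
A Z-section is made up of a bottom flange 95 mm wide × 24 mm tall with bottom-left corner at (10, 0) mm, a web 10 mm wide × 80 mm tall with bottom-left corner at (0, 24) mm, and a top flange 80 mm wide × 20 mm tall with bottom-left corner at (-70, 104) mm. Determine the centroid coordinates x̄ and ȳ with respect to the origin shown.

bottom flange: A = 95 × 24 = 2280.00, centroid at (57.50, 12.00).
web: A = 10 × 80 = 800.00, centroid at (5.00, 64.00).
top flange: A = 80 × 20 = 1600.00, centroid at (-30.00, 114.00).
ΣA = 4680.00 mm²
ΣAx̄ = (2280.00)(57.50) + (800.00)(5.00) + (1600.00)(-30.00) = 87100.00 mm³
ΣAȳ = (2280.00)(12.00) + (800.00)(64.00) + (1600.00)(114.00) = 260960.00 mm³
x̄ = 87100.00 / 4680.00 = 18.61 mm
ȳ = 260960.00 / 4680.00 = 55.76 mm

x̄ = 18.61 mm, ȳ = 55.76 mm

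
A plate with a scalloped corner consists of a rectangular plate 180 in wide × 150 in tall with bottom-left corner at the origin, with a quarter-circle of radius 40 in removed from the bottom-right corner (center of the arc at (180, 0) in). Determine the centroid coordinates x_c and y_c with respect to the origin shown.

x_c = 86.44 in, y_c = 77.83 in

Part | A | x̄ᵢ | ȳᵢ | A·x̄ᵢ | A·ȳᵢ
plate | 27000.00 | 90.00 | 75.00 | 2430000.00 | 2025000.00
removed quarter-circle | -1256.64 | 163.02 | 16.98 | -204861.34 | -21333.33
Σ | 25743.36 |  |  | 2225138.66 | 2003666.67
x_c = 2225138.66 / 25743.36 = 86.44 in
y_c = 2003666.67 / 25743.36 = 77.83 in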